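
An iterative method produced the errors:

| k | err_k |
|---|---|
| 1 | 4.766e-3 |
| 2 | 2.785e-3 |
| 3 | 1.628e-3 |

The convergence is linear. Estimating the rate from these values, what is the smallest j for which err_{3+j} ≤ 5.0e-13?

41

Rate ρ ≈ err_3/err_2 = 1.628e-3/2.785e-3 = 0.5846.
After j more steps, err_{3+j} ≈ 1.628e-3·ρ^j; need ρ^j ≤ 5.0e-13/1.628e-3 = 3.07125e-10.
j ≥ ln(3.07125e-10)/ln(0.5846) = -21.9038/-0.53683 = 40.802.
So 41 more iterations are needed.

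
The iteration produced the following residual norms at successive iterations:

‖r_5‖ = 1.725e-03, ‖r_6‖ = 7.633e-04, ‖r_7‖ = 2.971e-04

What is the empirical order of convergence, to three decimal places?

1.157

p ≈ ln(‖r_7‖/‖r_6‖) / ln(‖r_6‖/‖r_5‖)
  = ln(2.971e-04/7.633e-04) / ln(7.633e-04/1.725e-03)
  = ln(0.389231) / ln(0.442493)
  = -0.943582 / -0.815331 ≈ 1.157299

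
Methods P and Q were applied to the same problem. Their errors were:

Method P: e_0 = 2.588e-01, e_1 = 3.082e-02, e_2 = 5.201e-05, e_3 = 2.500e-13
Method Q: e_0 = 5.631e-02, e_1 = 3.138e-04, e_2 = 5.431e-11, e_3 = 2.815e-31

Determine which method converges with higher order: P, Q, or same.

Method P: p ≈ ln(2.500e-13/5.201e-05)/ln(5.201e-05/3.082e-02) ≈ 3.00.
Method Q: p ≈ ln(2.815e-31/5.431e-11)/ln(5.431e-11/3.138e-04) ≈ 3.00.
Both orders ≈ 3.0 — effectively the same.

same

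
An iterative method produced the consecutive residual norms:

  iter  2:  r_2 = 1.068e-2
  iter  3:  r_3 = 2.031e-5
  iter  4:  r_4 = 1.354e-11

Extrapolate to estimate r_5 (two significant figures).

First estimate the order: p ≈ ln(r_4/r_3) / ln(r_3/r_2) = ln(1.354e-11/2.031e-5)/ln(2.031e-5/1.068e-2) = ln(6.66667e-07)/ln(0.00190169) ≈ 2.2699.
Then r_5 ≈ r_4·(r_4/r_3)^p = 1.354e-11·(6.66667e-07)^2.2699 = 1.354e-11·9.56954e-15 ≈ 1.296e-25.

1.3e-25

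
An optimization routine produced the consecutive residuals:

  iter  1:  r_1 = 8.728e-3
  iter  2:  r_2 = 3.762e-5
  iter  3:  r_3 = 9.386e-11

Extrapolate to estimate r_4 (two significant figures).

5.0e-24

First estimate the order: p ≈ ln(r_3/r_2) / ln(r_2/r_1) = ln(9.386e-11/3.762e-5)/ln(3.762e-5/8.728e-3) = ln(2.49495e-06)/ln(0.00431027) ≈ 2.3686.
Then r_4 ≈ r_3·(r_3/r_2)^p = 9.386e-11·(2.49495e-06)^2.3686 = 9.386e-11·5.35649e-14 ≈ 5.028e-24.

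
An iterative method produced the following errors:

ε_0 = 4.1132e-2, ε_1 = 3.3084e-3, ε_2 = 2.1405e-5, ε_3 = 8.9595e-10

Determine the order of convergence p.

Consecutive ratios: ε_3/ε_2 = 8.9595e-10/2.1405e-5 = 4.1857e-05, ε_2/ε_1 = 2.1405e-5/3.3084e-3 = 0.00646989.
p ≈ ln(4.1857e-05)/ln(0.00646989) = -10.0813/-5.0406 ≈ 2.00.
So the convergence is quadratic (order 2).

2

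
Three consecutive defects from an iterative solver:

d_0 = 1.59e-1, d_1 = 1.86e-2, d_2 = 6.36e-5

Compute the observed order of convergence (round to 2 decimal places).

2.65

p ≈ ln(d_2/d_1) / ln(d_1/d_0)
  = ln(6.36e-5/1.86e-2) / ln(1.86e-2/1.59e-1)
  = ln(0.00341935) / ln(0.116981)
  = -5.67830 / -2.14574 ≈ 2.64631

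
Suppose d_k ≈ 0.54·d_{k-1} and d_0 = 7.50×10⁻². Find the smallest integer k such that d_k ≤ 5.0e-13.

42

After k steps, d_k ≈ 7.50×10⁻²·0.54^k.
Need 0.54^k ≤ 5.0e-13/7.50×10⁻² = 6.66667e-12.
k ≥ ln(6.66667e-12)/ln(0.54) = -25.7339/-0.61619 = 41.763.
Smallest integer k = 42.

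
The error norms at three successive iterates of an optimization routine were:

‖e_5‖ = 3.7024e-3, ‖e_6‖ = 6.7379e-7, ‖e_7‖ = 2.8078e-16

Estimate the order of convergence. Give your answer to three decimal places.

p ≈ ln(‖e_7‖/‖e_6‖) / ln(‖e_6‖/‖e_5‖)
  = ln(2.8078e-16/6.7379e-7) / ln(6.7379e-7/3.7024e-3)
  = ln(4.16717e-10) / ln(0.000181987)
  = -21.598614 / -8.611575 ≈ 2.508091

2.508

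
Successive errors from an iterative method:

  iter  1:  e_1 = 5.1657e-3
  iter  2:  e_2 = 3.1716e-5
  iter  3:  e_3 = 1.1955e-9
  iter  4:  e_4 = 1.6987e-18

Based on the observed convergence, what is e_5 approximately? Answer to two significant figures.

3.4e-36

First estimate the order: p ≈ ln(e_4/e_3) / ln(e_3/e_2) = ln(1.6987e-18/1.1955e-9)/ln(1.1955e-9/3.1716e-5) = ln(1.42091e-09)/ln(3.76939e-05) ≈ 2.0000.
Then e_5 ≈ e_4·(e_4/e_3)^p = 1.6987e-18·(1.42091e-09)^2.0000 = 1.6987e-18·2.01899e-18 ≈ 3.43e-36.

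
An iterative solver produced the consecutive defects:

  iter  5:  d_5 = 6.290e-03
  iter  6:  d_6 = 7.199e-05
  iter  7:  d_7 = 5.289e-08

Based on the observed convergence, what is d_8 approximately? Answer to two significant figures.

First estimate the order: p ≈ ln(d_7/d_6) / ln(d_6/d_5) = ln(5.289e-08/7.199e-05)/ln(7.199e-05/6.290e-03) = ln(0.000734685)/ln(0.0114452) ≈ 1.6143.
Then d_8 ≈ d_7·(d_7/d_6)^p = 5.289e-08·(0.000734685)^1.6143 = 5.289e-08·8.72865e-06 ≈ 4.617e-13.

4.6e-13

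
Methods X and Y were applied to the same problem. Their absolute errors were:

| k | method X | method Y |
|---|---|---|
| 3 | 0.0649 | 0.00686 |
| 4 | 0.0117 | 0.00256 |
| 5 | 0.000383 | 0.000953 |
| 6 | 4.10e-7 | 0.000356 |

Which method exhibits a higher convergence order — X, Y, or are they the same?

Method X: p ≈ ln(4.10e-7/0.000383)/ln(0.000383/0.0117) ≈ 2.00.
Method Y: p ≈ ln(0.000356/0.000953)/ln(0.000953/0.00256) ≈ 1.00.
Method X has the higher order (≈2.0 vs ≈1.0).

X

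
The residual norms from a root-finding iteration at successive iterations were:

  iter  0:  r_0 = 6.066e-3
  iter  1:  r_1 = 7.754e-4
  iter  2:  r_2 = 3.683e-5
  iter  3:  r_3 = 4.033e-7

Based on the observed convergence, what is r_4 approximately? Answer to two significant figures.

5.0e-10

First estimate the order: p ≈ ln(r_3/r_2) / ln(r_2/r_1) = ln(4.033e-7/3.683e-5)/ln(3.683e-5/7.754e-4) = ln(0.0109503)/ln(0.0474981) ≈ 1.4816.
Then r_4 ≈ r_3·(r_3/r_2)^p = 4.033e-7·(0.0109503)^1.4816 = 4.033e-7·0.00124513 ≈ 5.022e-10.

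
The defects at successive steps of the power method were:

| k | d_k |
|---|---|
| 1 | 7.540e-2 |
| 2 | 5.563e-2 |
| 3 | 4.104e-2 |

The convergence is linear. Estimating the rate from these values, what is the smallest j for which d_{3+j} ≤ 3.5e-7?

Rate ρ ≈ d_3/d_2 = 4.104e-2/5.563e-2 = 0.7377.
After j more steps, d_{3+j} ≈ 4.104e-2·ρ^j; need ρ^j ≤ 3.5e-7/4.104e-2 = 8.52827e-06.
j ≥ ln(8.52827e-06)/ln(0.7377) = -11.6721/-0.30422 = 38.367.
So 39 more iterations are needed.

39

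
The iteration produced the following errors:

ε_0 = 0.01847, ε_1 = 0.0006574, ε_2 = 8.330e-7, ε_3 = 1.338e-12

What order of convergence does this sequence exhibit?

2

Consecutive ratios: ε_3/ε_2 = 1.338e-12/8.330e-7 = 1.60624e-06, ε_2/ε_1 = 8.330e-7/0.0006574 = 0.00126711.
p ≈ ln(1.60624e-06)/ln(0.00126711) = -13.3416/-6.6710 ≈ 2.00.
So the convergence is quadratic (order 2).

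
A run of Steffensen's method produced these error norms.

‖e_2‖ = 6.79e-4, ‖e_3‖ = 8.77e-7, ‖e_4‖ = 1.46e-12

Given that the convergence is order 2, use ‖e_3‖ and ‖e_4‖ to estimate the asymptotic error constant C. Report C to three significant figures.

1.90

C ≈ ‖e_4‖ / ‖e_3‖^2
  = 1.46e-12 / (8.77e-7)^2
  = 1.46e-12 / 7.69129e-13 ≈ 1.8983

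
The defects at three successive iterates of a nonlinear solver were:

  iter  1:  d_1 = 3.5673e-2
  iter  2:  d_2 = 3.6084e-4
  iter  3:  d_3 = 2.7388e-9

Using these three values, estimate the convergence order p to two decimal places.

2.57

p ≈ ln(d_3/d_2) / ln(d_2/d_1)
  = ln(2.7388e-9/3.6084e-4) / ln(3.6084e-4/3.5673e-2)
  = ln(7.59007e-06) / ln(0.0101152)
  = -11.78867 / -4.59372 ≈ 2.56626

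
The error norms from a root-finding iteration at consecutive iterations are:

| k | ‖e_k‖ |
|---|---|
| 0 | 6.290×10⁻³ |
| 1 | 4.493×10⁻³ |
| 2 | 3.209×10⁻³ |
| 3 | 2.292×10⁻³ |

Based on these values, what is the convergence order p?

1

Consecutive ratios: ‖e_3‖/‖e_2‖ = 2.292×10⁻³/3.209×10⁻³ = 0.714241, ‖e_2‖/‖e_1‖ = 3.209×10⁻³/4.493×10⁻³ = 0.714222.
p ≈ ln(0.714241)/ln(0.714222) = -0.3365/-0.3366 ≈ 1.00.
So the convergence is linear (order 1).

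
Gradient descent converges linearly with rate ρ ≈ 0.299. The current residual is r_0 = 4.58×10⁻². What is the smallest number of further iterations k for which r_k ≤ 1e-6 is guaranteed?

9

After k steps, r_k ≈ 4.58×10⁻²·0.299^k.
Need 0.299^k ≤ 1e-6/4.58×10⁻² = 2.18341e-05.
k ≥ ln(2.18341e-05)/ln(0.299) = -10.7320/-1.20731 = 8.889.
Smallest integer k = 9.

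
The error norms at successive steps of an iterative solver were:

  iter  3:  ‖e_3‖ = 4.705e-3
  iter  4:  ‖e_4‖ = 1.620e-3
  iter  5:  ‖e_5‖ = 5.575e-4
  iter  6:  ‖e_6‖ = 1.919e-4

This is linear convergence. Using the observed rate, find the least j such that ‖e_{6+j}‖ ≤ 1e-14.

Rate ρ ≈ ‖e_6‖/‖e_5‖ = 1.919e-4/5.575e-4 = 0.3442.
After j more steps, ‖e_{6+j}‖ ≈ 1.919e-4·ρ^j; need ρ^j ≤ 1e-14/1.919e-4 = 5.21105e-11.
j ≥ ln(5.21105e-11)/ln(0.3442) = -23.6777/-1.06653 = 22.201.
So 23 more iterations are needed.

23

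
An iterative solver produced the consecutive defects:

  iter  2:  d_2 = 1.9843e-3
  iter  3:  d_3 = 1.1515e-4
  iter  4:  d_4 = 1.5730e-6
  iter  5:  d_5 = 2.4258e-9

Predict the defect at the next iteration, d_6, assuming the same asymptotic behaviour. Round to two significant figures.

1.4e-13

First estimate the order: p ≈ ln(d_5/d_4) / ln(d_4/d_3) = ln(2.4258e-9/1.5730e-6)/ln(1.5730e-6/1.1515e-4) = ln(0.00154215)/ln(0.0136604) ≈ 1.5081.
Then d_6 ≈ d_5·(d_5/d_4)^p = 2.4258e-9·(0.00154215)^1.5081 = 2.4258e-9·5.74664e-05 ≈ 1.394e-13.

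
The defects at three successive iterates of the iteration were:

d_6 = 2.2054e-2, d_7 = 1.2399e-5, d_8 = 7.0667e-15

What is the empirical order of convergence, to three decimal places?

2.844

p ≈ ln(d_8/d_7) / ln(d_7/d_6)
  = ln(7.0667e-15/1.2399e-5) / ln(1.2399e-5/2.2054e-2)
  = ln(5.69941e-10) / ln(0.000562211)
  = -21.285488 / -7.483633 ≈ 2.844272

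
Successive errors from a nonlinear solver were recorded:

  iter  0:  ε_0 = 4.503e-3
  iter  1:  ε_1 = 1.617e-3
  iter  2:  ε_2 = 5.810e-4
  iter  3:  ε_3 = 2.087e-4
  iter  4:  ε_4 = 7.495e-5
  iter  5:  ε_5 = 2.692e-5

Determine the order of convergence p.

Consecutive ratios: ε_5/ε_4 = 2.692e-5/7.495e-5 = 0.359173, ε_4/ε_3 = 7.495e-5/2.087e-4 = 0.359128.
p ≈ ln(0.359173)/ln(0.359128) = -1.0240/-1.0241 ≈ 1.00.
So the convergence is linear (order 1).

1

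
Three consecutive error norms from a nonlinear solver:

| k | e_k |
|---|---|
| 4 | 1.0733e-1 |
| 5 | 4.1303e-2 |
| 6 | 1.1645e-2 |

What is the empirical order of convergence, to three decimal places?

p ≈ ln(e_6/e_5) / ln(e_5/e_4)
  = ln(1.1645e-2/4.1303e-2) / ln(4.1303e-2/1.0733e-1)
  = ln(0.281941) / ln(0.384823)
  = -1.266057 / -0.954972 ≈ 1.325753

1.326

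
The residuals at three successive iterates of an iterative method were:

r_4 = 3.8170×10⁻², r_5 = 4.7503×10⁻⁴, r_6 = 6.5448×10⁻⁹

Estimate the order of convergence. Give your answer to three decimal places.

p ≈ ln(r_6/r_5) / ln(r_5/r_4)
  = ln(6.5448×10⁻⁹/4.7503×10⁻⁴) / ln(4.7503×10⁻⁴/3.8170×10⁻²)
  = ln(1.37777e-05) / ln(0.0124451)
  = -11.192459 / -4.386428 ≈ 2.551611

2.552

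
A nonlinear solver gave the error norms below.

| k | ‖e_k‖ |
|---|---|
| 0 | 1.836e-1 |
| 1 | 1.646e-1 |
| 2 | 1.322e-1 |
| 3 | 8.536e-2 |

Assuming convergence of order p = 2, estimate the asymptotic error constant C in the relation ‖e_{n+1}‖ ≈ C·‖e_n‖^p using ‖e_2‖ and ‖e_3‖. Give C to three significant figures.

C ≈ ‖e_3‖ / ‖e_2‖^2
  = 8.536e-2 / (1.322e-1)^2
  = 8.536e-2 / 0.0174768 ≈ 4.8842

4.88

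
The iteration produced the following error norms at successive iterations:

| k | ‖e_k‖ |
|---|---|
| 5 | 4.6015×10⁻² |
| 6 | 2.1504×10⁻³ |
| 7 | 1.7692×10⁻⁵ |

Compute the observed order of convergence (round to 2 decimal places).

p ≈ ln(‖e_7‖/‖e_6‖) / ln(‖e_6‖/‖e_5‖)
  = ln(1.7692×10⁻⁵/2.1504×10⁻³) / ln(2.1504×10⁻³/4.6015×10⁻²)
  = ln(0.00822731) / ln(0.0467326)
  = -4.80030 / -3.06331 ≈ 1.56703

1.57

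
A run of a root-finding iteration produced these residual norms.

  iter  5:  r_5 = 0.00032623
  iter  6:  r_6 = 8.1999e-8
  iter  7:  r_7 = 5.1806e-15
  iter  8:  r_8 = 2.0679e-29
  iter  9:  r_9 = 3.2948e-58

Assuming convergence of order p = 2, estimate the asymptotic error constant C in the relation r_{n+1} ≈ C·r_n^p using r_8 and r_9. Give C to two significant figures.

C ≈ r_9 / r_8^2
  = 3.2948e-58 / (2.0679e-29)^2
  = 3.2948e-58 / 4.27621e-58 ≈ 0.7705

0.77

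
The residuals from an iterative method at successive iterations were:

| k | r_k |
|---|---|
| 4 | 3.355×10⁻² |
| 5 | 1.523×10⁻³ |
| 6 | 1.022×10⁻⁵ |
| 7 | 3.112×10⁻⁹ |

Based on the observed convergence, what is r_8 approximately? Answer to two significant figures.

6.4e-15

First estimate the order: p ≈ ln(r_7/r_6) / ln(r_6/r_5) = ln(3.112×10⁻⁹/1.022×10⁻⁵)/ln(1.022×10⁻⁵/1.523×10⁻³) = ln(0.000304501)/ln(0.00671044) ≈ 1.6180.
Then r_8 ≈ r_7·(r_7/r_6)^p = 3.112×10⁻⁹·(0.000304501)^1.6180 = 3.112×10⁻⁹·2.04384e-06 ≈ 6.36e-15.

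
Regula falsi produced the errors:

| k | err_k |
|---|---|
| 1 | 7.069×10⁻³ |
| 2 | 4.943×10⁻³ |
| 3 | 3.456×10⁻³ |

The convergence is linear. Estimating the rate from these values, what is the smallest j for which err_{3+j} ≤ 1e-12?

Rate ρ ≈ err_3/err_2 = 3.456×10⁻³/4.943×10⁻³ = 0.6992.
After j more steps, err_{3+j} ≈ 3.456×10⁻³·ρ^j; need ρ^j ≤ 1e-12/3.456×10⁻³ = 2.89352e-10.
j ≥ ln(2.89352e-10)/ln(0.6992) = -21.9634/-0.35782 = 61.381.
So 62 more iterations are needed.

62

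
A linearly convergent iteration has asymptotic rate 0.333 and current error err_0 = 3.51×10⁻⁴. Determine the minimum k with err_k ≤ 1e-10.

14

After k steps, err_k ≈ 3.51×10⁻⁴·0.333^k.
Need 0.333^k ≤ 1e-10/3.51×10⁻⁴ = 2.849e-07.
k ≥ ln(2.849e-07)/ln(0.333) = -15.0711/-1.09961 = 13.706.
Smallest integer k = 14.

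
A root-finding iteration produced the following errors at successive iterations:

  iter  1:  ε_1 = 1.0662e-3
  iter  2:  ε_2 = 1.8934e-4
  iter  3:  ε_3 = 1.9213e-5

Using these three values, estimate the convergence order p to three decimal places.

p ≈ ln(ε_3/ε_2) / ln(ε_2/ε_1)
  = ln(1.9213e-5/1.8934e-4) / ln(1.8934e-4/1.0662e-3)
  = ln(0.101474) / ln(0.177584)
  = -2.287953 / -1.728312 ≈ 1.323808

1.324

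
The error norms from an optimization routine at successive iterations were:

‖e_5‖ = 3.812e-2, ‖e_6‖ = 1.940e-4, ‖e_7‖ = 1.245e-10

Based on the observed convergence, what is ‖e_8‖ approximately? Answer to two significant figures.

2.4e-27

First estimate the order: p ≈ ln(‖e_7‖/‖e_6‖) / ln(‖e_6‖/‖e_5‖) = ln(1.245e-10/1.940e-4)/ln(1.940e-4/3.812e-2) = ln(6.41753e-07)/ln(0.00508919) ≈ 2.7003.
Then ‖e_8‖ ≈ ‖e_7‖·(‖e_7‖/‖e_6‖)^p = 1.245e-10·(6.41753e-07)^2.7003 = 1.245e-10·1.89686e-17 ≈ 2.362e-27.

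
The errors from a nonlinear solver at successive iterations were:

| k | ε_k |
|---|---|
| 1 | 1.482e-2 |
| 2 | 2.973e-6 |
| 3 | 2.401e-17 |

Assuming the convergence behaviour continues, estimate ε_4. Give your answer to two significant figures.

First estimate the order: p ≈ ln(ε_3/ε_2) / ln(ε_2/ε_1) = ln(2.401e-17/2.973e-6)/ln(2.973e-6/1.482e-2) = ln(8.07602e-12)/ln(0.000200607) ≈ 3.0000.
Then ε_4 ≈ ε_3·(ε_3/ε_2)^p = 2.401e-17·(8.07602e-12)^3.0000 = 2.401e-17·5.26735e-34 ≈ 1.265e-50.

1.3e-50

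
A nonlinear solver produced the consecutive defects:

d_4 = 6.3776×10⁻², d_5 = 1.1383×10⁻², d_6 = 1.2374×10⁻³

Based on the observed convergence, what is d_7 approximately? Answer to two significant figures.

7.1e-5

First estimate the order: p ≈ ln(d_6/d_5) / ln(d_5/d_4) = ln(1.2374×10⁻³/1.1383×10⁻²)/ln(1.1383×10⁻²/6.3776×10⁻²) = ln(0.108706)/ln(0.178484) ≈ 1.2877.
Then d_7 ≈ d_6·(d_6/d_5)^p = 1.2374×10⁻³·(0.108706)^1.2877 = 1.2374×10⁻³·0.0574095 ≈ 7.104e-05.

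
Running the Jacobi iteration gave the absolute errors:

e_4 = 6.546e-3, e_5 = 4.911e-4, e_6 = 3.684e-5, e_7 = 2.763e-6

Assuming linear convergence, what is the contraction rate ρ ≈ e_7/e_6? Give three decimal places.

ρ ≈ e_7/e_6 = 2.763e-6/3.684e-5 = 0.07500

0.075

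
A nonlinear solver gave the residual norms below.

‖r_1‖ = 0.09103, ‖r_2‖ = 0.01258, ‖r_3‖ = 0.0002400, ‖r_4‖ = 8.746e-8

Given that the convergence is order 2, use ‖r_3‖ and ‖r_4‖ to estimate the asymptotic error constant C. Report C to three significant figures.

1.52

C ≈ ‖r_4‖ / ‖r_3‖^2
  = 8.746e-8 / (0.0002400)^2
  = 8.746e-8 / 5.76e-08 ≈ 1.5184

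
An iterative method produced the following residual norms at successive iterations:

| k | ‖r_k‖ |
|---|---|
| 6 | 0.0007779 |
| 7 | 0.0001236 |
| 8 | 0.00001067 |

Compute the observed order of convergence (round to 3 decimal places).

1.332

p ≈ ln(‖r_8‖/‖r_7‖) / ln(‖r_7‖/‖r_6‖)
  = ln(0.00001067/0.0001236) / ln(0.0001236/0.0007779)
  = ln(0.0863269) / ln(0.158889)
  = -2.449614 / -1.839549 ≈ 1.331638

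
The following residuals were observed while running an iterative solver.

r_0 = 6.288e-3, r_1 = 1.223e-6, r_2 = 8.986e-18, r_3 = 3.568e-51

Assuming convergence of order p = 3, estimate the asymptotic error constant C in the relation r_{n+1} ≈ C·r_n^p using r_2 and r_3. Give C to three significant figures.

4.92

C ≈ r_3 / r_2^3
  = 3.568e-51 / (8.986e-18)^3
  = 3.568e-51 / 7.25603e-52 ≈ 4.9173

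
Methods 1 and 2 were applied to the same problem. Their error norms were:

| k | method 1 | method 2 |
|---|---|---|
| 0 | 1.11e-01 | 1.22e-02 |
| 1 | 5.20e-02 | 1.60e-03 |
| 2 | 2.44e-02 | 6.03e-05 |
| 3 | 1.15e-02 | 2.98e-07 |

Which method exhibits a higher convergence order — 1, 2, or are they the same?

2

Method 1: p ≈ ln(1.15e-02/2.44e-02)/ln(2.44e-02/5.20e-02) ≈ 0.99.
Method 2: p ≈ ln(2.98e-07/6.03e-05)/ln(6.03e-05/1.60e-03) ≈ 1.62.
Method 2 has the higher order (≈1.6 vs ≈1.0).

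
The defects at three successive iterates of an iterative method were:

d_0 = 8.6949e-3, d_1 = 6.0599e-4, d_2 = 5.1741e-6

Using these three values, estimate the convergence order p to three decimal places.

1.788

p ≈ ln(d_2/d_1) / ln(d_1/d_0)
  = ln(5.1741e-6/6.0599e-4) / ln(6.0599e-4/8.6949e-3)
  = ln(0.00853826) / ln(0.0696949)
  = -4.763198 / -2.663628 ≈ 1.788237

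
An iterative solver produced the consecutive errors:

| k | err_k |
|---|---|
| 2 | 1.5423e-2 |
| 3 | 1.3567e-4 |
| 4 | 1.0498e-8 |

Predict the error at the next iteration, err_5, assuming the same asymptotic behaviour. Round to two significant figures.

6.3e-17

First estimate the order: p ≈ ln(err_4/err_3) / ln(err_3/err_2) = ln(1.0498e-8/1.3567e-4)/ln(1.3567e-4/1.5423e-2) = ln(7.73789e-05)/ln(0.0087966) ≈ 2.0000.
Then err_5 ≈ err_4·(err_4/err_3)^p = 1.0498e-8·(7.73789e-05)^2.0000 = 1.0498e-8·5.98749e-09 ≈ 6.286e-17.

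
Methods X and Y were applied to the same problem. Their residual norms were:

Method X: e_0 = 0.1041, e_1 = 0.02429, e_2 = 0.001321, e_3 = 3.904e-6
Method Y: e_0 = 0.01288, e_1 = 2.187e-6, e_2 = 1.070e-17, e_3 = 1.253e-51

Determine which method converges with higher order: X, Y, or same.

Y

Method X: p ≈ ln(3.904e-6/0.001321)/ln(0.001321/0.02429) ≈ 2.00.
Method Y: p ≈ ln(1.253e-51/1.070e-17)/ln(1.070e-17/2.187e-6) ≈ 3.00.
Method Y has the higher order (≈3.0 vs ≈2.0).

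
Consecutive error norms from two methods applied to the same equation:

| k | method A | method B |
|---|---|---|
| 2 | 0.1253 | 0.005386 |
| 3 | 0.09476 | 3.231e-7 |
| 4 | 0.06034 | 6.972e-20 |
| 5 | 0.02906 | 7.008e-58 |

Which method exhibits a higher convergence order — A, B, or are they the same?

B

Method A: p ≈ ln(0.02906/0.06034)/ln(0.06034/0.09476) ≈ 1.62.
Method B: p ≈ ln(7.008e-58/6.972e-20)/ln(6.972e-20/3.231e-7) ≈ 3.00.
Method B has the higher order (≈3.0 vs ≈1.6).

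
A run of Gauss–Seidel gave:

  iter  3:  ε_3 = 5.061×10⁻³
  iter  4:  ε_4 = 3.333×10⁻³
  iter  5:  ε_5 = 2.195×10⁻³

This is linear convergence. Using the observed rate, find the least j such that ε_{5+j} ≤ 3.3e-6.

Rate ρ ≈ ε_5/ε_4 = 2.195×10⁻³/3.333×10⁻³ = 0.6586.
After j more steps, ε_{5+j} ≈ 2.195×10⁻³·ρ^j; need ρ^j ≤ 3.3e-6/2.195×10⁻³ = 0.00150342.
j ≥ ln(0.00150342)/ln(0.6586) = -6.5000/-0.41764 = 15.564.
So 16 more iterations are needed.

16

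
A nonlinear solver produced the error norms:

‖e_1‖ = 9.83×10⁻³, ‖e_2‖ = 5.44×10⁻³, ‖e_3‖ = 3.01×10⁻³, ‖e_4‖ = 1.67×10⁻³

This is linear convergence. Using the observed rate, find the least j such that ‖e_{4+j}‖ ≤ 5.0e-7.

Rate ρ ≈ ‖e_4‖/‖e_3‖ = 1.67×10⁻³/3.01×10⁻³ = 0.5548.
After j more steps, ‖e_{4+j}‖ ≈ 1.67×10⁻³·ρ^j; need ρ^j ≤ 5.0e-7/1.67×10⁻³ = 0.000299401.
j ≥ ln(0.000299401)/ln(0.5548) = -8.1137/-0.58915 = 13.772.
So 14 more iterations are needed.

14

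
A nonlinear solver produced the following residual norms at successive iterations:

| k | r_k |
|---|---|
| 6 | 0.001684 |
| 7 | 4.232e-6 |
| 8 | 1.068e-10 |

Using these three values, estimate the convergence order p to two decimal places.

p ≈ ln(r_8/r_7) / ln(r_7/r_6)
  = ln(1.068e-10/4.232e-6) / ln(4.232e-6/0.001684)
  = ln(2.52363e-05) / ln(0.00251306)
  = -10.58723 / -5.98625 ≈ 1.76859

1.77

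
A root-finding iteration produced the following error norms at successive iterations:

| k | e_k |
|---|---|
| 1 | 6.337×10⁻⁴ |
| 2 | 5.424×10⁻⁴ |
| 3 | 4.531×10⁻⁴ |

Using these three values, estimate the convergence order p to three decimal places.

1.156

p ≈ ln(e_3/e_2) / ln(e_2/e_1)
  = ln(4.531×10⁻⁴/5.424×10⁻⁴) / ln(5.424×10⁻⁴/6.337×10⁻⁴)
  = ln(0.835361) / ln(0.855926)
  = -0.179891 / -0.155571 ≈ 1.156327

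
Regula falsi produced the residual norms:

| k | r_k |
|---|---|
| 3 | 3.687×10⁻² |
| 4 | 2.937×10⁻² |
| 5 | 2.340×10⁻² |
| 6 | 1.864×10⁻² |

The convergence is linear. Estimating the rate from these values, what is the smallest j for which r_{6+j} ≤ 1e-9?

Rate ρ ≈ r_6/r_5 = 1.864×10⁻²/2.340×10⁻² = 0.7966.
After j more steps, r_{6+j} ≈ 1.864×10⁻²·ρ^j; need ρ^j ≤ 1e-9/1.864×10⁻² = 5.36481e-08.
j ≥ ln(5.36481e-08)/ln(0.7966) = -16.7408/-0.22740 = 73.618.
So 74 more iterations are needed.

74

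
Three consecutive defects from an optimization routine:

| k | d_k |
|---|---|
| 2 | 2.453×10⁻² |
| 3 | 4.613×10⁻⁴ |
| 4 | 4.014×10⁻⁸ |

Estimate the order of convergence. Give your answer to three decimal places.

p ≈ ln(d_4/d_3) / ln(d_3/d_2)
  = ln(4.014×10⁻⁸/4.613×10⁻⁴) / ln(4.613×10⁻⁴/2.453×10⁻²)
  = ln(8.7015e-05) / ln(0.0188055)
  = -9.349430 / -3.973606 ≈ 2.352883

2.353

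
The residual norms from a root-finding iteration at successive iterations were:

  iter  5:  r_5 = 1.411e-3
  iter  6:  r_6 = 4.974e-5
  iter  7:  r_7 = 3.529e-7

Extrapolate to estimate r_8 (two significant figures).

First estimate the order: p ≈ ln(r_7/r_6) / ln(r_6/r_5) = ln(3.529e-7/4.974e-5)/ln(4.974e-5/1.411e-3) = ln(0.00709489)/ln(0.0352516) ≈ 1.4792.
Then r_8 ≈ r_7·(r_7/r_6)^p = 3.529e-7·(0.00709489)^1.4792 = 3.529e-7·0.000662398 ≈ 2.338e-10.

2.3e-10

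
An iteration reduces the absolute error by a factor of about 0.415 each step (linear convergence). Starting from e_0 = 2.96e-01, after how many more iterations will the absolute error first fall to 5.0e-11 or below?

After k steps, e_k ≈ 2.96e-01·0.415^k.
Need 0.415^k ≤ 5.0e-11/2.96e-01 = 1.68919e-10.
k ≥ ln(1.68919e-10)/ln(0.415) = -22.5016/-0.87948 = 25.585.
Smallest integer k = 26.

26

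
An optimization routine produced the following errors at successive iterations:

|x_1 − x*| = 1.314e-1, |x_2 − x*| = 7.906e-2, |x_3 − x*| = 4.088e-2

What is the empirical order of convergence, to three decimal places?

p ≈ ln(|x_3 − x*|/|x_2 − x*|) / ln(|x_2 − x*|/|x_1 − x*|)
  = ln(4.088e-2/7.906e-2) / ln(7.906e-2/1.314e-1)
  = ln(0.517076) / ln(0.601674)
  = -0.659565 / -0.508040 ≈ 1.298254

1.298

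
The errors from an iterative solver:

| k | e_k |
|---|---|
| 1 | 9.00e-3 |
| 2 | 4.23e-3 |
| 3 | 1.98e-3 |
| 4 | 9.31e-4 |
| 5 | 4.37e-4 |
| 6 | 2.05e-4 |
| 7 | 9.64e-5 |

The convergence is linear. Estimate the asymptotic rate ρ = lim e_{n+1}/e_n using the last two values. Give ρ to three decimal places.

0.470

ρ ≈ e_7/e_6 = 9.64e-5/2.05e-4 = 0.47024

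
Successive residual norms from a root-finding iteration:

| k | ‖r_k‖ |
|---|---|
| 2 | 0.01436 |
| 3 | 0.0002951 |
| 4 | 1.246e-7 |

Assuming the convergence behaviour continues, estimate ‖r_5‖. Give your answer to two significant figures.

2.2e-14

First estimate the order: p ≈ ln(‖r_4‖/‖r_3‖) / ln(‖r_3‖/‖r_2‖) = ln(1.246e-7/0.0002951)/ln(0.0002951/0.01436) = ln(0.00042223)/ln(0.0205501) ≈ 2.0000.
Then ‖r_5‖ ≈ ‖r_4‖·(‖r_4‖/‖r_3‖)^p = 1.246e-7·(0.00042223)^2.0000 = 1.246e-7·1.78278e-07 ≈ 2.221e-14.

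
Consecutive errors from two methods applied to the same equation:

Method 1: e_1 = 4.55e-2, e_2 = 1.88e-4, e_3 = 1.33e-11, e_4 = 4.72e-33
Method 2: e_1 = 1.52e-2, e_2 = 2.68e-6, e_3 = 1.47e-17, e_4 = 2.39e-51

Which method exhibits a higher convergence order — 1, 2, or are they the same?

same

Method 1: p ≈ ln(4.72e-33/1.33e-11)/ln(1.33e-11/1.88e-4) ≈ 3.00.
Method 2: p ≈ ln(2.39e-51/1.47e-17)/ln(1.47e-17/2.68e-6) ≈ 3.00.
Both orders ≈ 3.0 — effectively the same.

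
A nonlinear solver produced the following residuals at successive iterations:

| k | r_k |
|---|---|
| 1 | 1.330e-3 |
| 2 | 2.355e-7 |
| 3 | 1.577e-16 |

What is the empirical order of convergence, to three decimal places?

p ≈ ln(r_3/r_2) / ln(r_2/r_1)
  = ln(1.577e-16/2.355e-7) / ln(2.355e-7/1.330e-3)
  = ln(6.69639e-10) / ln(0.000177068)
  = -21.124282 / -8.638977 ≈ 2.445230

2.445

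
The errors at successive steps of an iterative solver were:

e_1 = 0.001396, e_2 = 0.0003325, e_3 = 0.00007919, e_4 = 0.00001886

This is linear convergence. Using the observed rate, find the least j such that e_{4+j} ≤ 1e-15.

17

Rate ρ ≈ e_4/e_3 = 0.00001886/0.00007919 = 0.2382.
After j more steps, e_{4+j} ≈ 0.00001886·ρ^j; need ρ^j ≤ 1e-15/0.00001886 = 5.30223e-11.
j ≥ ln(5.30223e-11)/ln(0.2382) = -23.6603/-1.43464 = 16.492.
So 17 more iterations are needed.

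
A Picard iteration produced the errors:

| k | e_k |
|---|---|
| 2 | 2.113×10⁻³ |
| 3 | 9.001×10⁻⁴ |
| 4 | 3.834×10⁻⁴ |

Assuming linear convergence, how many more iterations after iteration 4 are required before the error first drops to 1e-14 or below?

29

Rate ρ ≈ e_4/e_3 = 3.834×10⁻⁴/9.001×10⁻⁴ = 0.4260.
After j more steps, e_{4+j} ≈ 3.834×10⁻⁴·ρ^j; need ρ^j ≤ 1e-14/3.834×10⁻⁴ = 2.60824e-11.
j ≥ ln(2.60824e-11)/ln(0.4260) = -24.3698/-0.85332 = 28.559.
So 29 more iterations are needed.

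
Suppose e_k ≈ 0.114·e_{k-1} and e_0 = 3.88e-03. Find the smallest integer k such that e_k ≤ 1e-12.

11

After k steps, e_k ≈ 3.88e-03·0.114^k.
Need 0.114^k ≤ 1e-12/3.88e-03 = 2.57732e-10.
k ≥ ln(2.57732e-10)/ln(0.114) = -22.0791/-2.17156 = 10.167.
Smallest integer k = 11.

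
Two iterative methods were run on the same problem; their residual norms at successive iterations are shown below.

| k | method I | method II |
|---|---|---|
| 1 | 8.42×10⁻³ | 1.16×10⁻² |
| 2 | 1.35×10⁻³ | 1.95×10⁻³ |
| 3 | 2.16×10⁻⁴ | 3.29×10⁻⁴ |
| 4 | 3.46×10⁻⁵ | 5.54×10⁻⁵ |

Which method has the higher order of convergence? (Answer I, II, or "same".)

same

Method I: p ≈ ln(3.46×10⁻⁵/2.16×10⁻⁴)/ln(2.16×10⁻⁴/1.35×10⁻³) ≈ 1.00.
Method II: p ≈ ln(5.54×10⁻⁵/3.29×10⁻⁴)/ln(3.29×10⁻⁴/1.95×10⁻³) ≈ 1.00.
Both orders ≈ 1.0 — effectively the same.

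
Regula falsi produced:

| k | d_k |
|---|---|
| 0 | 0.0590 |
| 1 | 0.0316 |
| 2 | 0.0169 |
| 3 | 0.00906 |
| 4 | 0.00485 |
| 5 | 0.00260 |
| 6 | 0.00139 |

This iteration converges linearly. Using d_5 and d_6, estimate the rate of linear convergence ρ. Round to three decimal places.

ρ ≈ d_6/d_5 = 0.00139/0.00260 = 0.53462

0.535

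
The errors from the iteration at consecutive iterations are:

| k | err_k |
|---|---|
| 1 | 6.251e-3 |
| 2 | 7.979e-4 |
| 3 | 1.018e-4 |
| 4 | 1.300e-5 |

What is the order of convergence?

Consecutive ratios: err_4/err_3 = 1.300e-5/1.018e-4 = 0.127701, err_3/err_2 = 1.018e-4/7.979e-4 = 0.127585.
p ≈ ln(0.127701)/ln(0.127585) = -2.0581/-2.0590 ≈ 1.00.
So the convergence is linear (order 1).

1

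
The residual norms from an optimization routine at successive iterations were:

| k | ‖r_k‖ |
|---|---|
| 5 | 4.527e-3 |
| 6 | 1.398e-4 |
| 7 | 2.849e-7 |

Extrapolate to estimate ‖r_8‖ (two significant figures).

First estimate the order: p ≈ ln(‖r_7‖/‖r_6‖) / ln(‖r_6‖/‖r_5‖) = ln(2.849e-7/1.398e-4)/ln(1.398e-4/4.527e-3) = ln(0.00203791)/ln(0.0308814) ≈ 1.7816.
Then ‖r_8‖ ≈ ‖r_7‖·(‖r_7‖/‖r_6‖)^p = 2.849e-7·(0.00203791)^1.7816 = 2.849e-7·1.6071e-05 ≈ 4.579e-12.

4.6e-12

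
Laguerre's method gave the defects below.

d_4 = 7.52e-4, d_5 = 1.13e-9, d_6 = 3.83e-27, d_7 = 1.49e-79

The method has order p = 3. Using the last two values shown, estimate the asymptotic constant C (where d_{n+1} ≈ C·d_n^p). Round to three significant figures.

C ≈ d_7 / d_6^3
  = 1.49e-79 / (3.83e-27)^3
  = 1.49e-79 / 5.61819e-80 ≈ 2.6521

2.65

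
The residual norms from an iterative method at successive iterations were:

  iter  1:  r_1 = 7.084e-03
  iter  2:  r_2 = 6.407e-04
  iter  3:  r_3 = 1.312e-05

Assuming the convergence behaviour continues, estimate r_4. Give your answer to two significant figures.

2.4e-8

First estimate the order: p ≈ ln(r_3/r_2) / ln(r_2/r_1) = ln(1.312e-05/6.407e-04)/ln(6.407e-04/7.084e-03) = ln(0.0204776)/ln(0.0904433) ≈ 1.6181.
Then r_4 ≈ r_3·(r_3/r_2)^p = 1.312e-05·(0.0204776)^1.6181 = 1.312e-05·0.00185132 ≈ 2.429e-08.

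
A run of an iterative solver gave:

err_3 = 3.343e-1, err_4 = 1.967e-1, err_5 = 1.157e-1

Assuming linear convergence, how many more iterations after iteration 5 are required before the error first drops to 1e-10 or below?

Rate ρ ≈ err_5/err_4 = 1.157e-1/1.967e-1 = 0.5882.
After j more steps, err_{5+j} ≈ 1.157e-1·ρ^j; need ρ^j ≤ 1e-10/1.157e-1 = 8.64304e-10.
j ≥ ln(8.64304e-10)/ln(0.5882) = -20.8691/-0.53069 = 39.324.
So 40 more iterations are needed.

40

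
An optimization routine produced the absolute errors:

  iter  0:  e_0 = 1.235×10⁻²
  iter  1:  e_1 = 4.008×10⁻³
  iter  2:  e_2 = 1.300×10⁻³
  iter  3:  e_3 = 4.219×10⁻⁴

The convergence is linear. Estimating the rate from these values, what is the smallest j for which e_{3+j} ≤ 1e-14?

22

Rate ρ ≈ e_3/e_2 = 4.219×10⁻⁴/1.300×10⁻³ = 0.3245.
After j more steps, e_{3+j} ≈ 4.219×10⁻⁴·ρ^j; need ρ^j ≤ 1e-14/4.219×10⁻⁴ = 2.37023e-11.
j ≥ ln(2.37023e-11)/ln(0.3245) = -24.4654/-1.12547 = 21.738.
So 22 more iterations are needed.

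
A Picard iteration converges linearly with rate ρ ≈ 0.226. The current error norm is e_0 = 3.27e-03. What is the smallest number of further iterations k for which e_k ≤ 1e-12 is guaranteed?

15

After k steps, e_k ≈ 3.27e-03·0.226^k.
Need 0.226^k ≤ 1e-12/3.27e-03 = 3.0581e-10.
k ≥ ln(3.0581e-10)/ln(0.226) = -21.9081/-1.48722 = 14.731.
Smallest integer k = 15.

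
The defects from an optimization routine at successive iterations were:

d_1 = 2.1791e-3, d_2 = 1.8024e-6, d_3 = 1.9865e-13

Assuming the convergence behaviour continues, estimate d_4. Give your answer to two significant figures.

3.9e-29

First estimate the order: p ≈ ln(d_3/d_2) / ln(d_2/d_1) = ln(1.9865e-13/1.8024e-6)/ln(1.8024e-6/2.1791e-3) = ln(1.10214e-07)/ln(0.00082713) ≈ 2.2572.
Then d_4 ≈ d_3·(d_3/d_2)^p = 1.9865e-13·(1.10214e-07)^2.2572 = 1.9865e-13·1.97214e-16 ≈ 3.918e-29.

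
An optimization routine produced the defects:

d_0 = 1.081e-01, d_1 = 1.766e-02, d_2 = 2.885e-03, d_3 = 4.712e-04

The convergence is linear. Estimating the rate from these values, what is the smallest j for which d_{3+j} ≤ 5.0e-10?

Rate ρ ≈ d_3/d_2 = 4.712e-04/2.885e-03 = 0.1633.
After j more steps, d_{3+j} ≈ 4.712e-04·ρ^j; need ρ^j ≤ 5.0e-10/4.712e-04 = 1.06112e-06.
j ≥ ln(1.06112e-06)/ln(0.1633) = -13.7562/-1.81217 = 7.591.
So 8 more iterations are needed.

8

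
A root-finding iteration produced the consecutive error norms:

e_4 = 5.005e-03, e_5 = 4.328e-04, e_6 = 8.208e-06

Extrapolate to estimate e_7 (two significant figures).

1.3e-8

First estimate the order: p ≈ ln(e_6/e_5) / ln(e_5/e_4) = ln(8.208e-06/4.328e-04)/ln(4.328e-04/5.005e-03) = ln(0.0189649)/ln(0.0864735) ≈ 1.6198.
Then e_7 ≈ e_6·(e_6/e_5)^p = 8.208e-06·(0.0189649)^1.6198 = 8.208e-06·0.00162414 ≈ 1.333e-08.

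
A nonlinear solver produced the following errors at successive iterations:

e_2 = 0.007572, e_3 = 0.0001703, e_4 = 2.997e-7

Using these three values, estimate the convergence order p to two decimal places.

p ≈ ln(e_4/e_3) / ln(e_3/e_2)
  = ln(2.997e-7/0.0001703) / ln(0.0001703/0.007572)
  = ln(0.00175984) / ln(0.0224908)
  = -6.34253 / -3.79465 ≈ 1.67144

1.67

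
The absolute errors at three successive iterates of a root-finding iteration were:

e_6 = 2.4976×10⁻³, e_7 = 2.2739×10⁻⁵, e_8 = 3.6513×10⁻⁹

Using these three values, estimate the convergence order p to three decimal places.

p ≈ ln(e_8/e_7) / ln(e_7/e_6)
  = ln(3.6513×10⁻⁹/2.2739×10⁻⁵) / ln(2.2739×10⁻⁵/2.4976×10⁻³)
  = ln(0.000160574) / ln(0.00910434)
  = -8.736756 / -4.699004 ≈ 1.859278

1.859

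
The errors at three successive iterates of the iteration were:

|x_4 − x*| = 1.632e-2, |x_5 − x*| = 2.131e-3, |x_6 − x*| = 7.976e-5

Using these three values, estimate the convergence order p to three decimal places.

1.614

p ≈ ln(|x_6 − x*|/|x_5 − x*|) / ln(|x_5 − x*|/|x_4 − x*|)
  = ln(7.976e-5/2.131e-3) / ln(2.131e-3/1.632e-2)
  = ln(0.0374284) / ln(0.130576)
  = -3.285326 / -2.035800 ≈ 1.613776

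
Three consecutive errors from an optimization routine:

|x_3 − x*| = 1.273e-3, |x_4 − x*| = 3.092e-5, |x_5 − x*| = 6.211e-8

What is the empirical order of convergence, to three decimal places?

p ≈ ln(|x_5 − x*|/|x_4 − x*|) / ln(|x_4 − x*|/|x_3 − x*|)
  = ln(6.211e-8/3.092e-5) / ln(3.092e-5/1.273e-3)
  = ln(0.00200873) / ln(0.0242891)
  = -6.210253 / -3.717728 ≈ 1.670443

1.670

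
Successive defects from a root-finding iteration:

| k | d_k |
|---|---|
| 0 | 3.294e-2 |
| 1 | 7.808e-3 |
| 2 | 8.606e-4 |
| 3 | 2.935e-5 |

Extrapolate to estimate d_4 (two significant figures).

1.7e-7

First estimate the order: p ≈ ln(d_3/d_2) / ln(d_2/d_1) = ln(2.935e-5/8.606e-4)/ln(8.606e-4/7.808e-3) = ln(0.0341041)/ln(0.11022) ≈ 1.5319.
Then d_4 ≈ d_3·(d_3/d_2)^p = 2.935e-5·(0.0341041)^1.5319 = 2.935e-5·0.00565466 ≈ 1.66e-07.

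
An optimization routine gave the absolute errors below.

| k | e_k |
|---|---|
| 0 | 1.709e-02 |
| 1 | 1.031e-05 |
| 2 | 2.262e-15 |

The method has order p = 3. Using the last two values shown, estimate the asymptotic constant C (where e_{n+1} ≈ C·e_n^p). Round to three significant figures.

C ≈ e_2 / e_1^3
  = 2.262e-15 / (1.031e-05)^3
  = 2.262e-15 / 1.09591e-15 ≈ 2.064

2.06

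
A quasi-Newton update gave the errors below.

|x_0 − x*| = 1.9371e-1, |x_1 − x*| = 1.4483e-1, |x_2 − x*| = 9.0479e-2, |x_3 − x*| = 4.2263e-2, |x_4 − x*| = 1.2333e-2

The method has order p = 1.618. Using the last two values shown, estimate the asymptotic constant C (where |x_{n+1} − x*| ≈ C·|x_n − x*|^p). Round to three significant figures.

2.06

C ≈ |x_4 − x*| / |x_3 − x*|^1.618
  = 1.2333e-2 / (4.2263e-2)^1.618
  = 1.2333e-2 / 0.00598141 ≈ 2.0619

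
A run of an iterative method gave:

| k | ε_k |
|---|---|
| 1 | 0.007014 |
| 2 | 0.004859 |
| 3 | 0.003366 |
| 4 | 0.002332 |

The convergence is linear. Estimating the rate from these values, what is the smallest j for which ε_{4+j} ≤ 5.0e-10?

42

Rate ρ ≈ ε_4/ε_3 = 0.002332/0.003366 = 0.6928.
After j more steps, ε_{4+j} ≈ 0.002332·ρ^j; need ρ^j ≤ 5.0e-10/0.002332 = 2.14408e-07.
j ≥ ln(2.14408e-07)/ln(0.6928) = -15.3554/-0.36701 = 41.839.
So 42 more iterations are needed.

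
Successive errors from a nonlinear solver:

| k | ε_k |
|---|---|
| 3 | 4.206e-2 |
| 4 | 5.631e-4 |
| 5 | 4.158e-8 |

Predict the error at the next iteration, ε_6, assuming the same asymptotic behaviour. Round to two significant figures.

3.2e-17

First estimate the order: p ≈ ln(ε_5/ε_4) / ln(ε_4/ε_3) = ln(4.158e-8/5.631e-4)/ln(5.631e-4/4.206e-2) = ln(7.38412e-05)/ln(0.013388) ≈ 2.2056.
Then ε_6 ≈ ε_5·(ε_5/ε_4)^p = 4.158e-8·(7.38412e-05)^2.2056 = 4.158e-8·7.71116e-10 ≈ 3.206e-17.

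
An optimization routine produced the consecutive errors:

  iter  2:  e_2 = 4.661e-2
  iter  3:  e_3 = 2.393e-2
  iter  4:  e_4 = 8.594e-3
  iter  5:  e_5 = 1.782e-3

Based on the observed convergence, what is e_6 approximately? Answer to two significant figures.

First estimate the order: p ≈ ln(e_5/e_4) / ln(e_4/e_3) = ln(1.782e-3/8.594e-3)/ln(8.594e-3/2.393e-2) = ln(0.207354)/ln(0.359131) ≈ 1.5364.
Then e_6 ≈ e_5·(e_5/e_4)^p = 1.782e-3·(0.207354)^1.5364 = 1.782e-3·0.0891655 ≈ 0.0001589.

1.6e-4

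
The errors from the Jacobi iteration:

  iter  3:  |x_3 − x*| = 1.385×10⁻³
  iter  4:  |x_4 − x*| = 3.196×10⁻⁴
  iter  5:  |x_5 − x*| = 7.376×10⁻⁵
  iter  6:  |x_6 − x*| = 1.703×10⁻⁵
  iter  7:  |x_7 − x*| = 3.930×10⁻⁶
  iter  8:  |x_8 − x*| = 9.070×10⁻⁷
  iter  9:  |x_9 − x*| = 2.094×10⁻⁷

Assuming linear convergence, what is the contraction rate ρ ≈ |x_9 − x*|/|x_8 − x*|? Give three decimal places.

0.231

ρ ≈ |x_9 − x*|/|x_8 − x*| = 2.094×10⁻⁷/9.070×10⁻⁷ = 0.23087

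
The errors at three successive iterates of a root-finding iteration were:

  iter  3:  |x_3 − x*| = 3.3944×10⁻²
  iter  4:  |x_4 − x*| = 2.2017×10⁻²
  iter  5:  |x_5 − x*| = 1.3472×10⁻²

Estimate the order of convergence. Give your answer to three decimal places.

p ≈ ln(|x_5 − x*|/|x_4 − x*|) / ln(|x_4 − x*|/|x_3 − x*|)
  = ln(1.3472×10⁻²/2.2017×10⁻²) / ln(2.2017×10⁻²/3.3944×10⁻²)
  = ln(0.611891) / ln(0.648627)
  = -0.491201 / -0.432897 ≈ 1.134683

1.135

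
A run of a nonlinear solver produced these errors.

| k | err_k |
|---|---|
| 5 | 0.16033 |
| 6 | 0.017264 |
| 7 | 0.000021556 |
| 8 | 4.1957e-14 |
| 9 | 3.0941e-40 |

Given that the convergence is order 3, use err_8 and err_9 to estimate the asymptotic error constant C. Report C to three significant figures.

4.19

C ≈ err_9 / err_8^3
  = 3.0941e-40 / (4.1957e-14)^3
  = 3.0941e-40 / 7.38607e-41 ≈ 4.1891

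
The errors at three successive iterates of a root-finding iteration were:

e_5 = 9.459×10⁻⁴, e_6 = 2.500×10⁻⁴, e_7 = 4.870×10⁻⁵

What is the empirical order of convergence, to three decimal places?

1.229

p ≈ ln(e_7/e_6) / ln(e_6/e_5)
  = ln(4.870×10⁻⁵/2.500×10⁻⁴) / ln(2.500×10⁻⁴/9.459×10⁻⁴)
  = ln(0.1948) / ln(0.264299)
  = -1.635782 / -1.330674 ≈ 1.229288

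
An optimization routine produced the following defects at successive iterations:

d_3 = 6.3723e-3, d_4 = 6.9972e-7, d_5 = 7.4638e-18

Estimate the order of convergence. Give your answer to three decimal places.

p ≈ ln(d_5/d_4) / ln(d_4/d_3)
  = ln(7.4638e-18/6.9972e-7) / ln(6.9972e-7/6.3723e-3)
  = ln(1.06668e-11) / ln(0.000109807)
  = -25.263885 / -9.116786 ≈ 2.771139

2.771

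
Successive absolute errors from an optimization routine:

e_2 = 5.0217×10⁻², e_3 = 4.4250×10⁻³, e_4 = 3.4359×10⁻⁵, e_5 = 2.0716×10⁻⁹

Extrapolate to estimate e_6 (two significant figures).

7.5e-18

First estimate the order: p ≈ ln(e_5/e_4) / ln(e_4/e_3) = ln(2.0716×10⁻⁹/3.4359×10⁻⁵)/ln(3.4359×10⁻⁵/4.4250×10⁻³) = ln(6.02928e-05)/ln(0.00776475) ≈ 2.0000.
Then e_6 ≈ e_5·(e_5/e_4)^p = 2.0716×10⁻⁹·(6.02928e-05)^2.0000 = 2.0716×10⁻⁹·3.63522e-09 ≈ 7.531e-18.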